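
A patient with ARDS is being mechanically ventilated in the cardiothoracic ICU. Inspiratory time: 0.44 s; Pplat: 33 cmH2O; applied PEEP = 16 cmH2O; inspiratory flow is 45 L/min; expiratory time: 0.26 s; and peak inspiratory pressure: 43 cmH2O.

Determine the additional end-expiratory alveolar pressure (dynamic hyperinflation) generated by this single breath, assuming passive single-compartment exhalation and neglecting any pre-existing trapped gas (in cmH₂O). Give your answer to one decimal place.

Flow: 45 L/min ÷ 60 = 0.75 L/s.
Vt = flow × Ti = 0.75 L/s × 0.44 s × 1000 mL/L = 330.0 mL.
R = (PIP − Pplat)/V̇ = (43 − 33) / 0.75 = 10.0/0.75 = 13.333 cmH2O·s/L.
C = Vt/(Pplat − PEEP) = 330.0 / (33 − 16) = 330.0/17.0 = 19.412 mL/cmH2O.
τ = R × C = 13.333 × 0.01941 L/cmH2O = 0.2588 s.
Fraction remaining = e^(−Te/τ) = e^(−0.26/0.2588) = 0.3662; trapped volume = 330.0 × 0.3662 = 120.85 mL.
Additional alveolar pressure from trapping ≈ V_trapped / C = 120.85 / 19.412 = 6.226 cmH2O.

6.2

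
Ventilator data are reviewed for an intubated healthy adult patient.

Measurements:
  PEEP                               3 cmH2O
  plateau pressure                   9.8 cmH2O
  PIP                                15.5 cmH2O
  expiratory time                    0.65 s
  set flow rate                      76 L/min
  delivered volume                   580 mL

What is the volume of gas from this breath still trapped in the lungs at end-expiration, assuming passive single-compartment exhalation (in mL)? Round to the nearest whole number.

Flow: 76 L/min ÷ 60 = 1.2667 L/s.
R = (PIP − Pplat)/V̇ = (15.5 − 9.8) / 1.2667 = 5.7/1.2667 = 4.5 cmH2O·s/L.
C = Vt/(Pplat − PEEP) = 580.0 / (9.8 − 3) = 580.0/6.8 = 85.294 mL/cmH2O.
τ = R × C = 4.5 × 0.08529 L/cmH2O = 0.3838 s.
Fraction remaining = e^(−Te/τ) = e^(−0.65/0.3838) = 0.1839.
Trapped volume = 580.0 × 0.1839 = 106.66 mL.

107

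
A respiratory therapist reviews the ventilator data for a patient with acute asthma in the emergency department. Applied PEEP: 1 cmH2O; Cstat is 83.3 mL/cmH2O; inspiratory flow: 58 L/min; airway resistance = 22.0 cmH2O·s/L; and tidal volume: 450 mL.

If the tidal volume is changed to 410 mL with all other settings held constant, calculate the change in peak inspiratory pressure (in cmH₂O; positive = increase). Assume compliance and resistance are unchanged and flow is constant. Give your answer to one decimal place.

-0.5

PIP = Vt/C + R·V̇ + PEEP (constant-flow equation of motion).
Only the elastic term changes: ΔPIP = ΔVt / C = (410 − 450) / 83.3 = -0.4802 cmH2O.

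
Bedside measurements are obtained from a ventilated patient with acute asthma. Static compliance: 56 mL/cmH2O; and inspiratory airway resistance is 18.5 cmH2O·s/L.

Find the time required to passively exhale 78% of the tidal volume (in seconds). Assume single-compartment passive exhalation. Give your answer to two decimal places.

1.57

τ = R × C = 18.5 × 56 mL/cmH2O = 18.5 × 0.056 L/cmH2O = 1.036 s.
Exhaled fraction f = 1 − e^(−t/τ) → t = −τ·ln(1 − f) = −1.036·ln(0.22) = 1.569 s.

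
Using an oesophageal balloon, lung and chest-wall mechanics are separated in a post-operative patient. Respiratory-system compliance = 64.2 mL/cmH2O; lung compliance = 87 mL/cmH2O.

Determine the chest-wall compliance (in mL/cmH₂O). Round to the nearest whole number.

245

1/Ccw = 1/Crs − 1/CL.
1/Ccw = 1/64.2 − 1/87 = 0.004082.
Ccw = 244.98 mL/cmH2O.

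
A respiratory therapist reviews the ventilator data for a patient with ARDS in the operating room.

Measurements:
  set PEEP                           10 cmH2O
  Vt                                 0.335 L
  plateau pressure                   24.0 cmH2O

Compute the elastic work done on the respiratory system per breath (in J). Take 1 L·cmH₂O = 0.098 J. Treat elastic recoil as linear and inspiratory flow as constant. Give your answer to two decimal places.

0.23

Elastic work ≈ ½ × (Pplat − PEEP) × Vt = 0.5 × (24.0 − 10) × 0.335 L = 0.5 × 14.0 × 0.335 = 2.345 L·cmH2O.
× 0.098 J/(L·cmH2O) → 0.2298 J.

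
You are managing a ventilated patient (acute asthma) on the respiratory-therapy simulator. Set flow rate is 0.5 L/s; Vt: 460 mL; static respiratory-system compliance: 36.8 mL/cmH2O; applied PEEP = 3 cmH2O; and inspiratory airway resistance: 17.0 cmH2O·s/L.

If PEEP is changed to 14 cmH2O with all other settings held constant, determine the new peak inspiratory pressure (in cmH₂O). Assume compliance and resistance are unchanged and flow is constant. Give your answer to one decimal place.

PIP = Vt/C + R·V̇ + PEEP (constant-flow equation of motion).
Only the baseline term changes: ΔPIP = ΔPEEP = 14 − 3 = 11.0 cmH2O.
Original PIP = 460/36.8 + 17.0×0.5 + 3 = 24.0 cmH2O; new PIP = 24.0 + (11.0) = 35.0 cmH2O.

35.0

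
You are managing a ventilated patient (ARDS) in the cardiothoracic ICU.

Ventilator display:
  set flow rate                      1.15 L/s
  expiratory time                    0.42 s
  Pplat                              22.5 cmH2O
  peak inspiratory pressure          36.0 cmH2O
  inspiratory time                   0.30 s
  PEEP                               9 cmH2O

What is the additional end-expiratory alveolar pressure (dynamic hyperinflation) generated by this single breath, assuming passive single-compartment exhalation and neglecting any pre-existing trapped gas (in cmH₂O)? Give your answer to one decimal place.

3.3

Vt = flow × Ti = 1.15 L/s × 0.30 s × 1000 mL/L = 345.0 mL.
R = (PIP − Pplat)/V̇ = (36.0 − 22.5) / 1.15 = 13.5/1.15 = 11.739 cmH2O·s/L.
C = Vt/(Pplat − PEEP) = 345.0 / (22.5 − 9) = 345.0/13.5 = 25.556 mL/cmH2O.
τ = R × C = 11.739 × 0.02556 L/cmH2O = 0.3 s.
Fraction remaining = e^(−Te/τ) = e^(−0.42/0.3) = 0.2466; trapped volume = 345.0 × 0.2466 = 85.077 mL.
Additional alveolar pressure from trapping ≈ V_trapped / C = 85.077 / 25.556 = 3.329 cmH2O.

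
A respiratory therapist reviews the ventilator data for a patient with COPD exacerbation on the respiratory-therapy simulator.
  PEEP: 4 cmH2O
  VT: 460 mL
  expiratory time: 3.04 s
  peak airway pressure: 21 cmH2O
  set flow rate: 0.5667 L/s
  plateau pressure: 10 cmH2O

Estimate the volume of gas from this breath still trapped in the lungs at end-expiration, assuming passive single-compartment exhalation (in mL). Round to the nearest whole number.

R = (PIP − Pplat)/V̇ = (21 − 10) / 0.5667 = 11.0/0.5667 = 19.411 cmH2O·s/L.
C = Vt/(Pplat − PEEP) = 460.0 / (10 − 4) = 460.0/6.0 = 76.667 mL/cmH2O.
τ = R × C = 19.411 × 0.07667 L/cmH2O = 1.488 s.
Fraction remaining = e^(−Te/τ) = e^(−3.04/1.488) = 0.1296.
Trapped volume = 460.0 × 0.1296 = 59.616 mL.

60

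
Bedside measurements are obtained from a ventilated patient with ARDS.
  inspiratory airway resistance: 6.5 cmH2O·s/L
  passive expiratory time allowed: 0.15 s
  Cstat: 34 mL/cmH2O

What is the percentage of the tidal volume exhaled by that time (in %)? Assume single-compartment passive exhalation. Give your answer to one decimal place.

49.3

τ = R × C = 6.5 × 34 mL/cmH2O = 6.5 × 0.034 L/cmH2O = 0.221 s.
Passive exhalation: V(t)/V₀ = e^(−t/τ) = e^(−0.15/0.221) = 0.5073.
Fraction exhaled = 1 − 0.5073 = 0.4927 → 49.27%.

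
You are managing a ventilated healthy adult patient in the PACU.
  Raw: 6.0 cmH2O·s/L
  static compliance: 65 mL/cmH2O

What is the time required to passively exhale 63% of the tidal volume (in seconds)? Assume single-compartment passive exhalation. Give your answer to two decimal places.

τ = R × C = 6.0 × 65 mL/cmH2O = 6.0 × 0.065 L/cmH2O = 0.39 s.
Exhaled fraction f = 1 − e^(−t/τ) → t = −τ·ln(1 − f) = −0.39·ln(0.37) = 0.3878 s.

0.39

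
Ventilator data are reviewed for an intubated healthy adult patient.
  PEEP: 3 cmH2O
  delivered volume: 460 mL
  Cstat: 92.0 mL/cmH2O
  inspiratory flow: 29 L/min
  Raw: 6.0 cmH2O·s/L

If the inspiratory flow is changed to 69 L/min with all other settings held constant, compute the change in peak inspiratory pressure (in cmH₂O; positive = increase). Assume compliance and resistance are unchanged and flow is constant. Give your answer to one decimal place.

4.0

Flow: 29 L/min ÷ 60 = 0.4833 L/s.
New flow: 69 L/min ÷ 60 = 1.15 L/s.
PIP = Vt/C + R·V̇ + PEEP (constant-flow equation of motion).
Only the resistive term changes: ΔPIP = R × ΔV̇ = 6.0 × (1.15 − 0.4833) = 6.0 × 0.6667 = 4.0 cmH2O.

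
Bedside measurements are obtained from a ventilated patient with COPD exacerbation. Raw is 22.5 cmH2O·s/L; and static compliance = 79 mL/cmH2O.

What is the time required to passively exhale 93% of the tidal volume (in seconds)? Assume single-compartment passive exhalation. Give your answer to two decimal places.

4.73

τ = R × C = 22.5 × 79 mL/cmH2O = 22.5 × 0.079 L/cmH2O = 1.778 s.
Exhaled fraction f = 1 − e^(−t/τ) → t = −τ·ln(1 − f) = −1.778·ln(0.07) = 4.728 s.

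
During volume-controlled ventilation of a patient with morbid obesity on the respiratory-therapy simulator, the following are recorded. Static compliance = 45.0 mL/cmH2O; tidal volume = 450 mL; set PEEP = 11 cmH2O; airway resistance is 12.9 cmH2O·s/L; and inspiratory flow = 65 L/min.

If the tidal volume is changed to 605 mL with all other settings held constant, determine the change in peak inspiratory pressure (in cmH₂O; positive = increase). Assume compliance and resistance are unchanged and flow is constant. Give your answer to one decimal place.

PIP = Vt/C + R·V̇ + PEEP (constant-flow equation of motion).
Only the elastic term changes: ΔPIP = ΔVt / C = (605 − 450) / 45.0 = 3.444 cmH2O.

3.4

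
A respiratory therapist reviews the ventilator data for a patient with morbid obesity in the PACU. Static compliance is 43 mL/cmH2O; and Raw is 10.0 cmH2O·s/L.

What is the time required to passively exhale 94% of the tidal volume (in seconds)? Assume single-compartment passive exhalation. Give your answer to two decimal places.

τ = R × C = 10.0 × 43 mL/cmH2O = 10.0 × 0.043 L/cmH2O = 0.43 s.
Exhaled fraction f = 1 − e^(−t/τ) → t = −τ·ln(1 − f) = −0.43·ln(0.06) = 1.21 s.

1.21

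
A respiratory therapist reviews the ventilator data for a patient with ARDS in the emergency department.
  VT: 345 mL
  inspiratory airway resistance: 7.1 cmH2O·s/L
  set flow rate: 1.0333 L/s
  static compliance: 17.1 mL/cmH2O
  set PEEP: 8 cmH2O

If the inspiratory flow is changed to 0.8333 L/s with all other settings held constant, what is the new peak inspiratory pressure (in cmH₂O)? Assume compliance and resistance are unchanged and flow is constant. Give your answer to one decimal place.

PIP = Vt/C + R·V̇ + PEEP (constant-flow equation of motion).
Only the resistive term changes: ΔPIP = R × ΔV̇ = 7.1 × (0.8333 − 1.0333) = 7.1 × -0.2 = -1.42 cmH2O.
Original PIP = 345/17.1 + 7.1×1.0333 + 8 = 35.512 cmH2O; new PIP = 35.512 + (-1.42) = 34.092 cmH2O.

34.1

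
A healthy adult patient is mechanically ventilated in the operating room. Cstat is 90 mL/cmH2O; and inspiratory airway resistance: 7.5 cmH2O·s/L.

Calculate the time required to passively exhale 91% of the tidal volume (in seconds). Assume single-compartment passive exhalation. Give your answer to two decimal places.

τ = R × C = 7.5 × 90 mL/cmH2O = 7.5 × 0.090 L/cmH2O = 0.675 s.
Exhaled fraction f = 1 − e^(−t/τ) → t = −τ·ln(1 − f) = −0.675·ln(0.09) = 1.625 s.

1.63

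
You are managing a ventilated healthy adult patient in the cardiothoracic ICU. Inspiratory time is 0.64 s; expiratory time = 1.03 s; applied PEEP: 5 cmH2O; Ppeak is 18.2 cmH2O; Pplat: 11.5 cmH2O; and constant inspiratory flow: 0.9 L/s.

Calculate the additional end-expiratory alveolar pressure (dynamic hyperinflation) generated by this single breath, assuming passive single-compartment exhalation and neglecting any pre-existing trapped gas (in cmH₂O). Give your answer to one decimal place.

1.4

Vt = flow × Ti = 0.9 L/s × 0.64 s × 1000 mL/L = 576.0 mL.
R = (PIP − Pplat)/V̇ = (18.2 − 11.5) / 0.9 = 6.7/0.9 = 7.444 cmH2O·s/L.
C = Vt/(Pplat − PEEP) = 576.0 / (11.5 − 5) = 576.0/6.5 = 88.615 mL/cmH2O.
τ = R × C = 7.444 × 0.08862 L/cmH2O = 0.6597 s.
Fraction remaining = e^(−Te/τ) = e^(−1.03/0.6597) = 0.2099; trapped volume = 576.0 × 0.2099 = 120.9 mL.
Additional alveolar pressure from trapping ≈ V_trapped / C = 120.9 / 88.615 = 1.364 cmH2O.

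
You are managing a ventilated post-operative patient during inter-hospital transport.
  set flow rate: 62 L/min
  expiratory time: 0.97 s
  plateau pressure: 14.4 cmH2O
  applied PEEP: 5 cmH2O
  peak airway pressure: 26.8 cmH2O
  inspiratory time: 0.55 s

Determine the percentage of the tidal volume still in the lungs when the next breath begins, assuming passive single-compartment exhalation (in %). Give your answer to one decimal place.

26.3

Flow: 62 L/min ÷ 60 = 1.0333 L/s.
Vt = flow × Ti = 1.0333 L/s × 0.55 s × 1000 mL/L = 568.32 mL.
R = (PIP − Pplat)/V̇ = (26.8 − 14.4) / 1.0333 = 12.4/1.0333 = 12.0 cmH2O·s/L.
C = Vt/(Pplat − PEEP) = 568.32 / (14.4 − 5) = 568.32/9.4 = 60.46 mL/cmH2O.
τ = R × C = 12.0 × 0.06046 L/cmH2O = 0.7255 s.
Fraction remaining at end-expiration = e^(−Te/τ) = e^(−0.97/0.7255) = 0.2626 → 26.26%.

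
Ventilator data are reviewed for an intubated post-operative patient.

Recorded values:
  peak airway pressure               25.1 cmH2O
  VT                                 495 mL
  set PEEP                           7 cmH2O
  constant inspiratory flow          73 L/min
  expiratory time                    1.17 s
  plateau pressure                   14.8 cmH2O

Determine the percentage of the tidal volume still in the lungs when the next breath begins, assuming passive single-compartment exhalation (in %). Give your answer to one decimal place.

11.3

Flow: 73 L/min ÷ 60 = 1.2167 L/s.
R = (PIP − Pplat)/V̇ = (25.1 − 14.8) / 1.2167 = 10.3/1.2167 = 8.466 cmH2O·s/L.
C = Vt/(Pplat − PEEP) = 495.0 / (14.8 − 7) = 495.0/7.8 = 63.462 mL/cmH2O.
τ = R × C = 8.466 × 0.06346 L/cmH2O = 0.5373 s.
Fraction remaining at end-expiration = e^(−Te/τ) = e^(−1.17/0.5373) = 0.1133 → 11.33%.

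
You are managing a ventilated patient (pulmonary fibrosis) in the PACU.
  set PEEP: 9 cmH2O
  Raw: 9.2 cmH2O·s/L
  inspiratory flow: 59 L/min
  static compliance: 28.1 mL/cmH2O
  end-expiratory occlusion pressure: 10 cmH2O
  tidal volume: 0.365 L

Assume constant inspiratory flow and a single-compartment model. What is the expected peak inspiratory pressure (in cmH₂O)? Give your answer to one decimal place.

32.0

Flow: 59 L/min ÷ 60 = 0.9833 L/s.
Total PEEP = 10 cmH2O (set 9 + intrinsic 1); this is the baseline alveolar pressure.
Equation of motion (constant flow): PIP = Vt/C + R·V̇ + PEEP.
PIP = 365/28.1 + 9.2×0.9833 + 10 = 12.989 + 9.046 + 10 = 32.035 cmH2O.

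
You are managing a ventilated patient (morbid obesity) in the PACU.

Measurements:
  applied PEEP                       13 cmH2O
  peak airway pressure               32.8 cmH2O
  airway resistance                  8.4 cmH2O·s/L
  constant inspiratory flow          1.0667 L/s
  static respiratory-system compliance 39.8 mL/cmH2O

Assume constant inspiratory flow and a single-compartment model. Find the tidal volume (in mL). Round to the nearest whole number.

Equation of motion (constant flow): PIP = Vt/C + R·V̇ + PEEP.
Vt/C = PIP − R·V̇ − PEEP = 32.8 − 8.96 − 13 = 10.84 cmH2O.
Vt = C × 10.84 = 39.8 × 10.84 = 431.43 mL.

431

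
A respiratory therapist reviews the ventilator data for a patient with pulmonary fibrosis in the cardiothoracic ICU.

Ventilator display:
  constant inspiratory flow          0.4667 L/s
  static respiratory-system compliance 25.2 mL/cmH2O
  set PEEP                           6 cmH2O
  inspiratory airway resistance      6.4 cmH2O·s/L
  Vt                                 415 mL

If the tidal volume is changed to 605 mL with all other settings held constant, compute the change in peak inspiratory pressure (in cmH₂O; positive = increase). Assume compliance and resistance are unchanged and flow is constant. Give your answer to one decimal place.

7.5

PIP = Vt/C + R·V̇ + PEEP (constant-flow equation of motion).
Only the elastic term changes: ΔPIP = ΔVt / C = (605 − 415) / 25.2 = 7.54 cmH2O.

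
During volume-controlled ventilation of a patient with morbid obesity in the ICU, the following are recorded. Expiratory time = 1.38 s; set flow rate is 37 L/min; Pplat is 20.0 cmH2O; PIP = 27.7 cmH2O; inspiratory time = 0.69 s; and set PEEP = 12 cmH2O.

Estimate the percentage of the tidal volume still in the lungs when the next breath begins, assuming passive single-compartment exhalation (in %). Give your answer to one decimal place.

12.5

Flow: 37 L/min ÷ 60 = 0.6167 L/s.
Vt = flow × Ti = 0.6167 L/s × 0.69 s × 1000 mL/L = 425.52 mL.
R = (PIP − Pplat)/V̇ = (27.7 − 20.0) / 0.6167 = 7.7/0.6167 = 12.486 cmH2O·s/L.
C = Vt/(Pplat − PEEP) = 425.52 / (20.0 − 12) = 425.52/8.0 = 53.19 mL/cmH2O.
τ = R × C = 12.486 × 0.05319 L/cmH2O = 0.6641 s.
Fraction remaining at end-expiration = e^(−Te/τ) = e^(−1.38/0.6641) = 0.1252 → 12.52%.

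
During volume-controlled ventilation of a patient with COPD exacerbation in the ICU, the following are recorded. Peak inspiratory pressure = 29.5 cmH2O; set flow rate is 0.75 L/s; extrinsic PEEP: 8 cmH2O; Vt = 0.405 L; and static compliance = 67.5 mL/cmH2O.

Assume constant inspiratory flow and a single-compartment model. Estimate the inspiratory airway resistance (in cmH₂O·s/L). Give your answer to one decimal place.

20.7

Equation of motion (constant flow): PIP = Vt/C + R·V̇ + PEEP.
R·V̇ = PIP − Vt/C − PEEP = 29.5 − 405/67.5 − 8 = 29.5 − 6.0 − 8 = 15.5 cmH2O.
R = 15.5 / 0.75 = 20.667 cmH2O·s/L.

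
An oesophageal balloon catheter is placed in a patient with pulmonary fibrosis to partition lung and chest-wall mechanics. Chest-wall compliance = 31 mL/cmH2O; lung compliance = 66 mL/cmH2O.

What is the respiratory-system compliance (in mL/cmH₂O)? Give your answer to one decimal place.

21.1

Lung and chest wall are elastances in series: 1/Crs = 1/CL + 1/Ccw.
1/Crs = 1/66 + 1/31 = 0.04741.
Crs = 21.093 mL/cmH2O.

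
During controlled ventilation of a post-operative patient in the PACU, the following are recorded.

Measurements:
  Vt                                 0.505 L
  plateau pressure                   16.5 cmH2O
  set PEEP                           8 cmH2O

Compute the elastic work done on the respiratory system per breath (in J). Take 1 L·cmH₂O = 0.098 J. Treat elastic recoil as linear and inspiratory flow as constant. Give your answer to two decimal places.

Elastic work ≈ ½ × (Pplat − PEEP) × Vt = 0.5 × (16.5 − 8) × 0.505 L = 0.5 × 8.5 × 0.505 = 2.146 L·cmH2O.
× 0.098 J/(L·cmH2O) → 0.2103 J.

0.21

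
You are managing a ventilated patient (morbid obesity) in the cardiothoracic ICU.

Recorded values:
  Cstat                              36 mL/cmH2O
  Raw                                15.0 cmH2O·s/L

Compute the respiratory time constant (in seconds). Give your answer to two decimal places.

0.54

τ = R × C = 15.0 × 36 mL/cmH2O = 15.0 × 0.036 L/cmH2O = 0.54 s.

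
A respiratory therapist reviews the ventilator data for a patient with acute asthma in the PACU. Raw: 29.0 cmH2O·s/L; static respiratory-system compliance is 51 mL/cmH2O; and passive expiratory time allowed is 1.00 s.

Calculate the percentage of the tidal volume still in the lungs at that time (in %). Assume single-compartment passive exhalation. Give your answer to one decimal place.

τ = R × C = 29.0 × 51 mL/cmH2O = 29.0 × 0.051 L/cmH2O = 1.479 s.
Passive exhalation: V(t)/V₀ = e^(−t/τ) = e^(−1.00/1.479) = 0.5086.
Fraction remaining = 0.5086 → 50.86%.

50.9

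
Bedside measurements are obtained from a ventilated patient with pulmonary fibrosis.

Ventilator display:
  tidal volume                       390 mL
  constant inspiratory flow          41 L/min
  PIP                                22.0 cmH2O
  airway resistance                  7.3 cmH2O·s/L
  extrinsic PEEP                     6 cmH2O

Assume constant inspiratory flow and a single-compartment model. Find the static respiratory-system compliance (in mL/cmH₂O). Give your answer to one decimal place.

35.4

Flow: 41 L/min ÷ 60 = 0.6833 L/s.
Equation of motion (constant flow): PIP = Vt/C + R·V̇ + PEEP.
Vt/C = PIP − R·V̇ − PEEP = 22.0 − 7.3×0.6833 − 6 = 22.0 − 4.988 − 6 = 11.012 cmH2O.
C = Vt / 11.012 = 390 / 11.012 = 35.416 mL/cmH2O.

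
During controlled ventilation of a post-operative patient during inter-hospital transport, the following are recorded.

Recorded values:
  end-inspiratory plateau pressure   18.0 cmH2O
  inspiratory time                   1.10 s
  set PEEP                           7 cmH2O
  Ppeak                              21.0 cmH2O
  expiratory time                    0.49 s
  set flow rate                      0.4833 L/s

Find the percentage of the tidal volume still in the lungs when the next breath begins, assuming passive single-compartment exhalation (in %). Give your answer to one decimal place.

Vt = flow × Ti = 0.4833 L/s × 1.10 s × 1000 mL/L = 531.63 mL.
R = (PIP − Pplat)/V̇ = (21.0 − 18.0) / 0.4833 = 3.0/0.4833 = 6.207 cmH2O·s/L.
C = Vt/(Pplat − PEEP) = 531.63 / (18.0 − 7) = 531.63/11.0 = 48.33 mL/cmH2O.
τ = R × C = 6.207 × 0.04833 L/cmH2O = 0.3 s.
Fraction remaining at end-expiration = e^(−Te/τ) = e^(−0.49/0.3) = 0.1953 → 19.53%.

19.5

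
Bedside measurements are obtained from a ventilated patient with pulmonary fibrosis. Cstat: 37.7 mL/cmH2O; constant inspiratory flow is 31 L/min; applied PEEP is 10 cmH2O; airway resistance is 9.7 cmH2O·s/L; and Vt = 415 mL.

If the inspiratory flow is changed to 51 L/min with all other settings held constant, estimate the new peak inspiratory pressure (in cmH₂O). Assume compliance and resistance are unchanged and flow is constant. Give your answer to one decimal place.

Flow: 31 L/min ÷ 60 = 0.5167 L/s.
New flow: 51 L/min ÷ 60 = 0.85 L/s.
PIP = Vt/C + R·V̇ + PEEP (constant-flow equation of motion).
Only the resistive term changes: ΔPIP = R × ΔV̇ = 9.7 × (0.85 − 0.5167) = 9.7 × 0.3333 = 3.233 cmH2O.
Original PIP = 415/37.7 + 9.7×0.5167 + 10 = 26.02 cmH2O; new PIP = 26.02 + (3.233) = 29.253 cmH2O.

29.3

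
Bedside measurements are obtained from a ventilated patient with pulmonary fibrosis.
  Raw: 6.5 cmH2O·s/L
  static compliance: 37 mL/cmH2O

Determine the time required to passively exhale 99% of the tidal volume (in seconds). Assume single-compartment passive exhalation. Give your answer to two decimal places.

τ = R × C = 6.5 × 37 mL/cmH2O = 6.5 × 0.037 L/cmH2O = 0.2405 s.
Exhaled fraction f = 1 − e^(−t/τ) → t = −τ·ln(1 − f) = −0.2405·ln(0.01) = 1.108 s.

1.11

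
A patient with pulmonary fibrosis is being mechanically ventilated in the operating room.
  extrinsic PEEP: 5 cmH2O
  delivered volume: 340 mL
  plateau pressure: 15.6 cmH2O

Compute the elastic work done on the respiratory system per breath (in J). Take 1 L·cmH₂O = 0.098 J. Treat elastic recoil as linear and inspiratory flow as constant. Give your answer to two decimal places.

0.18

Elastic work ≈ ½ × (Pplat − PEEP) × Vt = 0.5 × (15.6 − 5) × 0.340 L = 0.5 × 10.6 × 0.340 = 1.802 L·cmH2O.
× 0.098 J/(L·cmH2O) → 0.1766 J.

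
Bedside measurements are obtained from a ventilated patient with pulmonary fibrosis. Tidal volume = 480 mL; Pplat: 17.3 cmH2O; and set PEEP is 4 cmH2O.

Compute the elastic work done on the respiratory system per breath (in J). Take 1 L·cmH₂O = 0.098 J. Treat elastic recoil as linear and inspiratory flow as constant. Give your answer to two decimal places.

0.31

Elastic work ≈ ½ × (Pplat − PEEP) × Vt = 0.5 × (17.3 − 4) × 0.480 L = 0.5 × 13.3 × 0.480 = 3.192 L·cmH2O.
× 0.098 J/(L·cmH2O) → 0.3128 J.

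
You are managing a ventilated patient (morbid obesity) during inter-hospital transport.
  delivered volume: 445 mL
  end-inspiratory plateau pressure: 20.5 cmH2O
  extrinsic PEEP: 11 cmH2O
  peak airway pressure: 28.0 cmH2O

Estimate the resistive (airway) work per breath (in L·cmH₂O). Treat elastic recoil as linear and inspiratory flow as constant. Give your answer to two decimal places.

3.34

With constant inspiratory flow the resistive pressure is constant at PIP − Pplat = 28.0 − 20.5 = 7.5 cmH2O, so resistive work = 7.5 × 0.445 = 3.338 L·cmH2O.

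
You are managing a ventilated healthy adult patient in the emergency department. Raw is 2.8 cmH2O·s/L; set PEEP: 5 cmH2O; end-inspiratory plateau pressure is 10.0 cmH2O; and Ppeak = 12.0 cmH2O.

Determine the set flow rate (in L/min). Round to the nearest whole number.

43

flow = (PIP − Pplat) / Raw = (12.0 − 10.0) / 2.8 = 0.7143 L/s × 60 = 42.858 L/min.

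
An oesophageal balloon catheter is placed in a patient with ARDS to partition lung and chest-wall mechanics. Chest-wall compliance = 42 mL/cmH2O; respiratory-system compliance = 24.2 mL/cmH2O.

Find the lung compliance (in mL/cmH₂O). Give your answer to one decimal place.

57.1

1/CL = 1/Crs − 1/Ccw.
1/CL = 1/24.2 − 1/42 = 0.01751.
CL = 57.11 mL/cmH2O.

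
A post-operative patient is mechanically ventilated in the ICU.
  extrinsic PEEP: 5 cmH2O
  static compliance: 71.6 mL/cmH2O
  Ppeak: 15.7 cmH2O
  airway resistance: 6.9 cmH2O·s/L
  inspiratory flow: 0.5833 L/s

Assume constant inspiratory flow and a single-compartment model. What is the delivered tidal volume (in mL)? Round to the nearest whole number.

Equation of motion (constant flow): PIP = Vt/C + R·V̇ + PEEP.
Vt/C = PIP − R·V̇ − PEEP = 15.7 − 4.025 − 5 = 6.675 cmH2O.
Vt = C × 6.675 = 71.6 × 6.675 = 477.93 mL.

478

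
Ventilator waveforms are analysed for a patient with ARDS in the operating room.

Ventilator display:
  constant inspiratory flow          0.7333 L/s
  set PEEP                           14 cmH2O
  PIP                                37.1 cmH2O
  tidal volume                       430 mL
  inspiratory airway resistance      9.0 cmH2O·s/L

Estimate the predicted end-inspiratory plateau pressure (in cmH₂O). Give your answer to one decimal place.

Pplat = PIP − Raw × flow = 37.1 − 9.0 × 0.7333 = 37.1 − 6.6 = 30.5 cmH2O.

30.5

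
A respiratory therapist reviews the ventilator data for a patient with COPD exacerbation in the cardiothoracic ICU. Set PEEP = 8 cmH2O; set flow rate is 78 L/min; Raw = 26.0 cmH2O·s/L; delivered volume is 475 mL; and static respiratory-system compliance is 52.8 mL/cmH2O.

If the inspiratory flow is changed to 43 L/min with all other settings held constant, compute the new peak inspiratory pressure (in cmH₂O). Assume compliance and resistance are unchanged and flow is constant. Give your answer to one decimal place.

35.6

Flow: 78 L/min ÷ 60 = 1.3 L/s.
New flow: 43 L/min ÷ 60 = 0.7167 L/s.
PIP = Vt/C + R·V̇ + PEEP (constant-flow equation of motion).
Only the resistive term changes: ΔPIP = R × ΔV̇ = 26.0 × (0.7167 − 1.3) = 26.0 × -0.5833 = -15.166 cmH2O.
Original PIP = 475/52.8 + 26.0×1.3 + 8 = 50.796 cmH2O; new PIP = 50.796 + (-15.166) = 35.63 cmH2O.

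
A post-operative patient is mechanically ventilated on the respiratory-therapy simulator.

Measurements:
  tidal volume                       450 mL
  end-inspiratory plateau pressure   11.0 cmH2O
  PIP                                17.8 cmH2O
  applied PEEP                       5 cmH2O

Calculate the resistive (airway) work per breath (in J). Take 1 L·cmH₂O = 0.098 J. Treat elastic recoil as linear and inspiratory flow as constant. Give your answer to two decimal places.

0.30

With constant inspiratory flow the resistive pressure is constant at PIP − Pplat = 17.8 − 11.0 = 6.8 cmH2O, so resistive work = 6.8 × 0.450 = 3.06 L·cmH2O.
× 0.098 J/(L·cmH2O) → 0.2999 J.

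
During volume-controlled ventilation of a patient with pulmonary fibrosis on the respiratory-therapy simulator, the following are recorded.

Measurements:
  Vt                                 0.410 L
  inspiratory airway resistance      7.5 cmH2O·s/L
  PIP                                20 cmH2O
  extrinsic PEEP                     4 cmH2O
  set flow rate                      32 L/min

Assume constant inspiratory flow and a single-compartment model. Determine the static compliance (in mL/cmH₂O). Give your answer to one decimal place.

Flow: 32 L/min ÷ 60 = 0.5333 L/s.
Equation of motion (constant flow): PIP = Vt/C + R·V̇ + PEEP.
Vt/C = PIP − R·V̇ − PEEP = 20 − 7.5×0.5333 − 4 = 20 − 4.0 − 4 = 12.0 cmH2O.
C = Vt / 12.0 = 410 / 12.0 = 34.167 mL/cmH2O.

34.2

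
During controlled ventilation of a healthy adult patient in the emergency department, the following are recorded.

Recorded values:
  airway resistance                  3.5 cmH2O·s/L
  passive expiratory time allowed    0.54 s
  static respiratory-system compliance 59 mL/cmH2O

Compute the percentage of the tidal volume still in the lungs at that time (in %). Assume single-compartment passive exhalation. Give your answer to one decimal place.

τ = R × C = 3.5 × 59 mL/cmH2O = 3.5 × 0.059 L/cmH2O = 0.2065 s.
Passive exhalation: V(t)/V₀ = e^(−t/τ) = e^(−0.54/0.2065) = 0.07317.
Fraction remaining = 0.07317 → 7.317%.

7.3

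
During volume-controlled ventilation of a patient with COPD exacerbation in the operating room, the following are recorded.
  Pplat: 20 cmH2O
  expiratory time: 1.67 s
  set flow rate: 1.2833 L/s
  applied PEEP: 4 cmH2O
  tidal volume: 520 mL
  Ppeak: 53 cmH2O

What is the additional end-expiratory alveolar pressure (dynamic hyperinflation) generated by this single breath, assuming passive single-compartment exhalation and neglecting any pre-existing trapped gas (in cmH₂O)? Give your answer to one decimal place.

2.2

R = (PIP − Pplat)/V̇ = (53 − 20) / 1.2833 = 33.0/1.2833 = 25.715 cmH2O·s/L.
C = Vt/(Pplat − PEEP) = 520.0 / (20 − 4) = 520.0/16.0 = 32.5 mL/cmH2O.
τ = R × C = 25.715 × 0.0325 L/cmH2O = 0.8357 s.
Fraction remaining = e^(−Te/τ) = e^(−1.67/0.8357) = 0.1356; trapped volume = 520.0 × 0.1356 = 70.512 mL.
Additional alveolar pressure from trapping ≈ V_trapped / C = 70.512 / 32.5 = 2.17 cmH2O.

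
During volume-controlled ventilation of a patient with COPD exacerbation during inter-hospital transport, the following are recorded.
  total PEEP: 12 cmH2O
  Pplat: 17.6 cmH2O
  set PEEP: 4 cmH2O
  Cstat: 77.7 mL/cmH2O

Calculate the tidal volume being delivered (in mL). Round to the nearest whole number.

End-expiratory occlusion gives total PEEP = 12 cmH2O (intrinsic PEEP = 12 − 4 = 8). Use total PEEP for the elastic gradient.
Vt = Cstat × (Pplat − PEEPtotal) = 77.7 × (17.6 − 12) = 77.7 × 5.6 = 435.12 mL.

435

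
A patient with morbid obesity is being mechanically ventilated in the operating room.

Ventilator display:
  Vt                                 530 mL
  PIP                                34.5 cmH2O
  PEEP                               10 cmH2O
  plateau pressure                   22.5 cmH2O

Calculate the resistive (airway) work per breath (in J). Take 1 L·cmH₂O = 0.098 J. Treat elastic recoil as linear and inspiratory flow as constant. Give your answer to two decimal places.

0.62

With constant inspiratory flow the resistive pressure is constant at PIP − Pplat = 34.5 − 22.5 = 12.0 cmH2O, so resistive work = 12.0 × 0.530 = 6.36 L·cmH2O.
× 0.098 J/(L·cmH2O) → 0.6233 J.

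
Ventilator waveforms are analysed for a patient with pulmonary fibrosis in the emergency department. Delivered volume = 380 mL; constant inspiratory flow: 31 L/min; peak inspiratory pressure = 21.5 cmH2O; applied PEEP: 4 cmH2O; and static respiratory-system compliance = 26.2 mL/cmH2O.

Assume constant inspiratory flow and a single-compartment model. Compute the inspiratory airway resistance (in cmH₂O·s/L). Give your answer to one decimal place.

Flow: 31 L/min ÷ 60 = 0.5167 L/s.
Equation of motion (constant flow): PIP = Vt/C + R·V̇ + PEEP.
R·V̇ = PIP − Vt/C − PEEP = 21.5 − 380/26.2 − 4 = 21.5 − 14.504 − 4 = 2.996 cmH2O.
R = 2.996 / 0.5167 = 5.798 cmH2O·s/L.

5.8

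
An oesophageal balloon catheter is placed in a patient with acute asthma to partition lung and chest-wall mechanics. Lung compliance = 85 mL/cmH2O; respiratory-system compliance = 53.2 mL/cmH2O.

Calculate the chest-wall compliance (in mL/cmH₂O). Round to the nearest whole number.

142

1/Ccw = 1/Crs − 1/CL.
1/Ccw = 1/53.2 − 1/85 = 0.007032.
Ccw = 142.21 mL/cmH2O.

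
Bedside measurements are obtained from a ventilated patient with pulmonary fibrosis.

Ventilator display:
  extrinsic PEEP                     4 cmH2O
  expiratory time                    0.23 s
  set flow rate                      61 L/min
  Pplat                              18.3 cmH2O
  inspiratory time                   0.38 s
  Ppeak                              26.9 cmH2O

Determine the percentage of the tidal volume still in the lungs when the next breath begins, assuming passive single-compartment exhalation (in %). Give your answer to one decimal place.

36.6

Flow: 61 L/min ÷ 60 = 1.0167 L/s.
Vt = flow × Ti = 1.0167 L/s × 0.38 s × 1000 mL/L = 386.35 mL.
R = (PIP − Pplat)/V̇ = (26.9 − 18.3) / 1.0167 = 8.6/1.0167 = 8.459 cmH2O·s/L.
C = Vt/(Pplat − PEEP) = 386.35 / (18.3 − 4) = 386.35/14.3 = 27.017 mL/cmH2O.
τ = R × C = 8.459 × 0.02702 L/cmH2O = 0.2286 s.
Fraction remaining at end-expiration = e^(−Te/τ) = e^(−0.23/0.2286) = 0.3656 → 36.56%.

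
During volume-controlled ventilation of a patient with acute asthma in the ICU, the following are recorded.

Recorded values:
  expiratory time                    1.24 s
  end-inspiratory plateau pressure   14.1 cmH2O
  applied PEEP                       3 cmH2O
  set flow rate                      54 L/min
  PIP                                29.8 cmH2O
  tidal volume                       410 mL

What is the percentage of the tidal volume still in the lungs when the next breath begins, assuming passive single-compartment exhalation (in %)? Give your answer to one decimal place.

Flow: 54 L/min ÷ 60 = 0.9 L/s.
R = (PIP − Pplat)/V̇ = (29.8 − 14.1) / 0.9 = 15.7/0.9 = 17.444 cmH2O·s/L.
C = Vt/(Pplat − PEEP) = 410.0 / (14.1 − 3) = 410.0/11.1 = 36.937 mL/cmH2O.
τ = R × C = 17.444 × 0.03694 L/cmH2O = 0.6444 s.
Fraction remaining at end-expiration = e^(−Te/τ) = e^(−1.24/0.6444) = 0.146 → 14.6%.

14.6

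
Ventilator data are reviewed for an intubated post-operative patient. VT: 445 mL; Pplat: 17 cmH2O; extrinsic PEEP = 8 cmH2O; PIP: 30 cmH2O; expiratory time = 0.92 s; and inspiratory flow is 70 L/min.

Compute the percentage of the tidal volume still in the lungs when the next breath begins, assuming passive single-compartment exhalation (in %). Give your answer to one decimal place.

Flow: 70 L/min ÷ 60 = 1.1667 L/s.
R = (PIP − Pplat)/V̇ = (30 − 17) / 1.1667 = 13.0/1.1667 = 11.143 cmH2O·s/L.
C = Vt/(Pplat − PEEP) = 445.0 / (17 − 8) = 445.0/9.0 = 49.444 mL/cmH2O.
τ = R × C = 11.143 × 0.04944 L/cmH2O = 0.5509 s.
Fraction remaining at end-expiration = e^(−Te/τ) = e^(−0.92/0.5509) = 0.1882 → 18.82%.

18.8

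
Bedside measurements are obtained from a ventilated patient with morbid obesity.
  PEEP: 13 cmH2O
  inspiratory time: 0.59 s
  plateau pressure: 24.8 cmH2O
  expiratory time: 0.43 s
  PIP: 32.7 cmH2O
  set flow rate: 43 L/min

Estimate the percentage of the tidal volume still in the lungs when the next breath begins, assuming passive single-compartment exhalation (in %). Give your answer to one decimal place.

Flow: 43 L/min ÷ 60 = 0.7167 L/s.
Vt = flow × Ti = 0.7167 L/s × 0.59 s × 1000 mL/L = 422.85 mL.
R = (PIP − Pplat)/V̇ = (32.7 − 24.8) / 0.7167 = 7.9/0.7167 = 11.023 cmH2O·s/L.
C = Vt/(Pplat − PEEP) = 422.85 / (24.8 − 13) = 422.85/11.8 = 35.835 mL/cmH2O.
τ = R × C = 11.023 × 0.03584 L/cmH2O = 0.3951 s.
Fraction remaining at end-expiration = e^(−Te/τ) = e^(−0.43/0.3951) = 0.3368 → 33.68%.

33.7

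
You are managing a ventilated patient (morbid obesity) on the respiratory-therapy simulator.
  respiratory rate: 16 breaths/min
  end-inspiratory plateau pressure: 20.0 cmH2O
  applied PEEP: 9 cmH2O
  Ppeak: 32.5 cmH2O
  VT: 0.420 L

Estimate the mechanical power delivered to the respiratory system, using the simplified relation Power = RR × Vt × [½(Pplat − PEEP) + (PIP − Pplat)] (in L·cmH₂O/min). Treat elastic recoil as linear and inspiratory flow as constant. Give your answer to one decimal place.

121.0

Per-breath work = Vt × [½(Pplat−PEEP) + (PIP−Pplat)] = 0.420 × [0.5×11.0 + 12.5] = 0.420 × 18.0 = 7.56 L·cmH2O.
Power = 16 × 7.56 = 120.96 L·cmH2O/min.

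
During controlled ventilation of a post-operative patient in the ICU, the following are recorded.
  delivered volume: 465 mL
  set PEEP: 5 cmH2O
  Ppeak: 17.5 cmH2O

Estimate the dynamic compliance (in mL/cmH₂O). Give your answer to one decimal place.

Dynamic compliance = Vt / (PIP − PEEP) = 465 / (17.5 − 5) = 465 / 12.5 = 37.2 mL/cmH2O.

37.2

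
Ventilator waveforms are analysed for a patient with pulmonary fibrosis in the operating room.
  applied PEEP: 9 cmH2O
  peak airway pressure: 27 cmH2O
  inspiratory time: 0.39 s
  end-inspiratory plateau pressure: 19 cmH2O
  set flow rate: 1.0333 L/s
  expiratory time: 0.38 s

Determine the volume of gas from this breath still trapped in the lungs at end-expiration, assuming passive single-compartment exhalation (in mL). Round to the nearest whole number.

Vt = flow × Ti = 1.0333 L/s × 0.39 s × 1000 mL/L = 402.99 mL.
R = (PIP − Pplat)/V̇ = (27 − 19) / 1.0333 = 8.0/1.0333 = 7.742 cmH2O·s/L.
C = Vt/(Pplat − PEEP) = 402.99 / (19 − 9) = 402.99/10.0 = 40.299 mL/cmH2O.
τ = R × C = 7.742 × 0.0403 L/cmH2O = 0.312 s.
Fraction remaining = e^(−Te/τ) = e^(−0.38/0.312) = 0.2958.
Trapped volume = 402.99 × 0.2958 = 119.2 mL.

119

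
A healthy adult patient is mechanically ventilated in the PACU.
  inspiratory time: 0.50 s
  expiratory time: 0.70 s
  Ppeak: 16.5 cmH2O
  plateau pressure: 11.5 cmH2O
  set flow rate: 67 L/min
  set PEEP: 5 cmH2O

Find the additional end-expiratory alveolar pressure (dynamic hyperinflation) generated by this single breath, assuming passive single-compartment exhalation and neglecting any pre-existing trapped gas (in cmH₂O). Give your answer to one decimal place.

Flow: 67 L/min ÷ 60 = 1.1167 L/s.
Vt = flow × Ti = 1.1167 L/s × 0.50 s × 1000 mL/L = 558.35 mL.
R = (PIP − Pplat)/V̇ = (16.5 − 11.5) / 1.1167 = 5.0/1.1167 = 4.477 cmH2O·s/L.
C = Vt/(Pplat − PEEP) = 558.35 / (11.5 − 5) = 558.35/6.5 = 85.9 mL/cmH2O.
τ = R × C = 4.477 × 0.0859 L/cmH2O = 0.3846 s.
Fraction remaining = e^(−Te/τ) = e^(−0.70/0.3846) = 0.162; trapped volume = 558.35 × 0.162 = 90.453 mL.
Additional alveolar pressure from trapping ≈ V_trapped / C = 90.453 / 85.9 = 1.053 cmH2O.

1.1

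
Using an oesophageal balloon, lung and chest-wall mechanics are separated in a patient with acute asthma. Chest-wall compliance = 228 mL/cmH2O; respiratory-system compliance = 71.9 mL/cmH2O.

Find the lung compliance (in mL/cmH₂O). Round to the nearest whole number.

1/CL = 1/Crs − 1/Ccw.
1/CL = 1/71.9 − 1/228 = 0.009522.
CL = 105.02 mL/cmH2O.

105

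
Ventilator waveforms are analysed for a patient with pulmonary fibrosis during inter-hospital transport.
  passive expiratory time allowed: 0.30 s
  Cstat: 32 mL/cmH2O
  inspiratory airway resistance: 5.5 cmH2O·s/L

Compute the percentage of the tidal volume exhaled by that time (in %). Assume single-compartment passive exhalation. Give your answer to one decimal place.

81.8

τ = R × C = 5.5 × 32 mL/cmH2O = 5.5 × 0.032 L/cmH2O = 0.176 s.
Passive exhalation: V(t)/V₀ = e^(−t/τ) = e^(−0.30/0.176) = 0.1819.
Fraction exhaled = 1 − 0.1819 = 0.8181 → 81.81%.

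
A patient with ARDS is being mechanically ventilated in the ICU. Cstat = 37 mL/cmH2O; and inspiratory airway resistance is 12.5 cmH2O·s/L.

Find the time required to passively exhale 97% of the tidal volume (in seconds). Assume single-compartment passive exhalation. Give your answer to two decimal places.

τ = R × C = 12.5 × 37 mL/cmH2O = 12.5 × 0.037 L/cmH2O = 0.4625 s.
Exhaled fraction f = 1 − e^(−t/τ) → t = −τ·ln(1 − f) = −0.4625·ln(0.03) = 1.622 s.

1.62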